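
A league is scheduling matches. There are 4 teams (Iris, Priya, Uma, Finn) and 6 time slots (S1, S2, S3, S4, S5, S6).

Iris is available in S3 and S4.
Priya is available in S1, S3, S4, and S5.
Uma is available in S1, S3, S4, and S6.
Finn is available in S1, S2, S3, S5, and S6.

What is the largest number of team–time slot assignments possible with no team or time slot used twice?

4

One maximum matching: Iris-S3, Priya-S1, Uma-S4, Finn-S2.
All 4 teams are matched, so no larger matching exists.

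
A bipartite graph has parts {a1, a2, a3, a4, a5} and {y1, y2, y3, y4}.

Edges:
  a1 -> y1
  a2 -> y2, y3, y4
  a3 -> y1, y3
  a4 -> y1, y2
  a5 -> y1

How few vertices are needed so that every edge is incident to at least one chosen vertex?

A maximum matching has 4 edges (e.g. a1–y1, a2–y4, a3–y3, a4–y2).
By König's theorem the minimum vertex cover has the same size. One such cover is {a2, a3, a4, y1}.

4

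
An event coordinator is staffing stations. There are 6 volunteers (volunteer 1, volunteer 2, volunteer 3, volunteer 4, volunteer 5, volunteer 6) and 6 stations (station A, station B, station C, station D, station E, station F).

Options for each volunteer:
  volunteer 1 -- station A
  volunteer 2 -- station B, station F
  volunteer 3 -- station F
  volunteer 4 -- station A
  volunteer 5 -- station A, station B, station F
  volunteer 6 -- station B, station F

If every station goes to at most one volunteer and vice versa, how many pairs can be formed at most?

3

For example, pair volunteer 1-station A, volunteer 2-station B, volunteer 3-station F.
The set {volunteer 1, volunteer 2, volunteer 3, volunteer 4, volunteer 5, volunteer 6} has only 3 neighbours ({station A, station B, station F}), so by Hall's theorem at most 3 of the 6 volunteers can be matched.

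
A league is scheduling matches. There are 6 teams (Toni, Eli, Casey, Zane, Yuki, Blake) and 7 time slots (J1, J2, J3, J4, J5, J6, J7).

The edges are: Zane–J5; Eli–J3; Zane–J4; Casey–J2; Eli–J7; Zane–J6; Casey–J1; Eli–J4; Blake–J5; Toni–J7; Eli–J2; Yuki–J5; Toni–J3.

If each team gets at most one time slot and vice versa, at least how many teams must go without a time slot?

1

One maximum matching: Toni–J7, Eli–J3, Casey–J1, Zane–J6, Yuki–J5.
The set {Yuki, Blake} has only 1 neighbour ({J5}), so by Hall's theorem at most 5 of the 6 teams can be matched.
That matches 5 of the 6, leaving 1 unmatched; no matching can do better.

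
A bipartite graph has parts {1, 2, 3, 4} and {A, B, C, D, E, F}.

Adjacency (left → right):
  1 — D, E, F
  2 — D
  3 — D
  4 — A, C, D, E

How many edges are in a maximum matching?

For example, pair 1→F, 2→D, 4→E.
The set {2, 3} has only 1 neighbour ({D}), so by Hall's theorem at most 3 of the 4 left vertices can be matched.

3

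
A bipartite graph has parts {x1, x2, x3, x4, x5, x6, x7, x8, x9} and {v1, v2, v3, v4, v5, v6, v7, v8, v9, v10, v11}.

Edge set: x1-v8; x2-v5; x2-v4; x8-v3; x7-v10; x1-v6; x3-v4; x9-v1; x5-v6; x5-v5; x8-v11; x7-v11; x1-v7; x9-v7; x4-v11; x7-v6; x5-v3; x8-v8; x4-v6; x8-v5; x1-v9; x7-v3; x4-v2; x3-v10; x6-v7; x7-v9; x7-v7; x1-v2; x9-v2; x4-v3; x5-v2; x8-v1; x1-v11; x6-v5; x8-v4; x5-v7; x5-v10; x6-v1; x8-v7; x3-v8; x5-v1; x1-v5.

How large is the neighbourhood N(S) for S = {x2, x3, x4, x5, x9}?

10

The union of neighbours of {x2, x3, x4, x5, x9} is {v1, v2, v3, v4, v5, v6, v7, v8, v10, v11}, which has 10 elements.
Since |N(S)| = 10 ≥ |S| = 5, Hall's condition holds for this subset.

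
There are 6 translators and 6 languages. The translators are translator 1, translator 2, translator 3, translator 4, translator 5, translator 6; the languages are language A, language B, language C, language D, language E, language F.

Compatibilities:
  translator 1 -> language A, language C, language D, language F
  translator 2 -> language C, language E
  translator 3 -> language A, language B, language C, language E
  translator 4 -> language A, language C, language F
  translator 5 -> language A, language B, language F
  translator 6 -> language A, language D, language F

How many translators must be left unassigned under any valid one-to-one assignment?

0

A valid assignment of size 6: translator 1–language D, translator 2–language E, translator 3–language A, translator 4–language C, translator 5–language B, translator 6–language F.
All 6 translators are matched, so no larger matching exists.
That matches 6 of the 6, leaving 0 unmatched; no matching can do better.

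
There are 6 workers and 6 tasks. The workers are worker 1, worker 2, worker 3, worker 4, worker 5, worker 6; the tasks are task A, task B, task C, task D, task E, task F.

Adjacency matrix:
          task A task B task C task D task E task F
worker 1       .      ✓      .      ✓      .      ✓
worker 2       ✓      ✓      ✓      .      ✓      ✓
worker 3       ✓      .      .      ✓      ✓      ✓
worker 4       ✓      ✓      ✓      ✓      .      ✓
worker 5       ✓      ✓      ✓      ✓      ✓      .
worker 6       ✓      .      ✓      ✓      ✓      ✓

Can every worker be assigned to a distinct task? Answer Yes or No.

One maximum matching: worker 1–task B, worker 2–task C, worker 3–task E, worker 4–task F, worker 5–task D, worker 6–task A.
All 6 workers are covered.

Yes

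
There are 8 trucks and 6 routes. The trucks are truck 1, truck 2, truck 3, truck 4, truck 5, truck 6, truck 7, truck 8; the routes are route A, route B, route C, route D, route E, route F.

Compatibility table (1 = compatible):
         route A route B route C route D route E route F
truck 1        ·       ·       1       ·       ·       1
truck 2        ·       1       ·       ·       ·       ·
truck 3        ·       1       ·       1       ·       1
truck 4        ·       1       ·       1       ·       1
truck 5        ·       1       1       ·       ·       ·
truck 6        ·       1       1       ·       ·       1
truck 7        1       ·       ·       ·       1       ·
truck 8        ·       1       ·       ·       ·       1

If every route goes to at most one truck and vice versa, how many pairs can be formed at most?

5

For example, pair truck 1→route C, truck 2→route B, truck 3→route D, truck 4→route F, truck 7→route E.
The set {truck 1, truck 2, truck 3, truck 4, truck 5, truck 6, truck 8} has only 4 neighbours ({route B, route C, route D, route F}), so by Hall's theorem at most 5 of the 8 trucks can be matched.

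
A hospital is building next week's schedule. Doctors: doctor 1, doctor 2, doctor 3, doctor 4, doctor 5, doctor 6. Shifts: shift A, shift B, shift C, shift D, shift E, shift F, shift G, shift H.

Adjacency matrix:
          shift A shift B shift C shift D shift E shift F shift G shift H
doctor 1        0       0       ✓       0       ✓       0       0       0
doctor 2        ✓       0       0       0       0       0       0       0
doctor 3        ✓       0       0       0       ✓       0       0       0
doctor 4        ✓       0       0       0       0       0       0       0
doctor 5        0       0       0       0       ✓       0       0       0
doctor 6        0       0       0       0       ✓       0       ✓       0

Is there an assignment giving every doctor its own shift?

The set {doctor 2, doctor 3, doctor 4, doctor 5} has only 2 neighbours ({shift A, shift E}), so by Hall's theorem at most 4 of the 6 doctors can be matched.
Hence no matching covers every doctor.

No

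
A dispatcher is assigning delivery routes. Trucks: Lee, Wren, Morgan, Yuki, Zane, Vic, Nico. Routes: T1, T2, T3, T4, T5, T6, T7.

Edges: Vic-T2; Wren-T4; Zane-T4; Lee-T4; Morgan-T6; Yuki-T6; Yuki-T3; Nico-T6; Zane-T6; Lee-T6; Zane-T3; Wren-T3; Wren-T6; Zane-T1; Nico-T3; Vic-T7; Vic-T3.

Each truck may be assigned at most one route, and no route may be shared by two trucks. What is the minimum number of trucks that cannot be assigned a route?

A valid assignment of size 5: Lee-T4, Wren-T3, Morgan-T6, Zane-T1, Vic-T7.
The set {Lee, Wren, Morgan, Yuki, Nico} has only 3 neighbours ({T3, T4, T6}), so by Hall's theorem at most 5 of the 7 trucks can be matched.
That matches 5 of the 7, leaving 2 unmatched; no matching can do better.

2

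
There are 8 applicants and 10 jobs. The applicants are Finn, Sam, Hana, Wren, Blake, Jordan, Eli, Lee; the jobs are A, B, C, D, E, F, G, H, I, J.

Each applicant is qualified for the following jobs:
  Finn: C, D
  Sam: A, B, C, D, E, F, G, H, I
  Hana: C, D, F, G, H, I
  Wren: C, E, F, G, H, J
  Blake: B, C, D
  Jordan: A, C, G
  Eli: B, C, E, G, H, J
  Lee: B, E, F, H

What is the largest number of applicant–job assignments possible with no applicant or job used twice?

8

For example, pair Finn→D, Sam→A, Hana→G, Wren→J, Blake→B, Jordan→C, Eli→E, Lee→H.
All 8 applicants are matched, so no larger matching exists.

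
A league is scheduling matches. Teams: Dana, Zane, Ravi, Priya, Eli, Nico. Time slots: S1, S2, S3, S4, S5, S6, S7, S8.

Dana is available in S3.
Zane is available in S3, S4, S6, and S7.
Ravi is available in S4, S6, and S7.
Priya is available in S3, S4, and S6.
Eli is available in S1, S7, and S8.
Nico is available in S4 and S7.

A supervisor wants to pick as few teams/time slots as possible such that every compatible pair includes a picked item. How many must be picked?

{Eli, S3, S4, S6, S7} is a vertex cover of size 5: every edge has an endpoint in this set.
No smaller cover exists because Dana–S3, Zane–S6, Ravi–S7, Priya–S4, Eli–S8 is a matching of size 5, and a cover must include an endpoint of each of these disjoint edges (König's theorem).

5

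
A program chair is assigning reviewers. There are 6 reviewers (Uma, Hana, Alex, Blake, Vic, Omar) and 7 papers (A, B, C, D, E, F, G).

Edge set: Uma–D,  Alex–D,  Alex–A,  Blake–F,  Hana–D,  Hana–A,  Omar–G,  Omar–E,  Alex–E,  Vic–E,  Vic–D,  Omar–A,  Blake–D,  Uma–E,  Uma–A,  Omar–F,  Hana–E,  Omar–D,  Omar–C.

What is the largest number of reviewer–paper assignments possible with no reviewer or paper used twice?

One maximum matching: Uma-A, Hana-D, Alex-E, Blake-F, Omar-G.
The set {Uma, Hana, Alex, Vic} has only 3 neighbours ({A, D, E}), so by Hall's theorem at most 5 of the 6 reviewers can be matched.

5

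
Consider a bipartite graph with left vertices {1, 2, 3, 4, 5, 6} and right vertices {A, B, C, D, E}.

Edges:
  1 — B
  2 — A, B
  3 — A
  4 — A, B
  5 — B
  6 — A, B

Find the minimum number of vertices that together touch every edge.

2

The 2 edges 1–B, 2–A form a matching, so any vertex cover needs at least 2 vertices (one per matched edge).
Conversely {A, B} meets every edge and has exactly 2 vertices, so 2 is optimal.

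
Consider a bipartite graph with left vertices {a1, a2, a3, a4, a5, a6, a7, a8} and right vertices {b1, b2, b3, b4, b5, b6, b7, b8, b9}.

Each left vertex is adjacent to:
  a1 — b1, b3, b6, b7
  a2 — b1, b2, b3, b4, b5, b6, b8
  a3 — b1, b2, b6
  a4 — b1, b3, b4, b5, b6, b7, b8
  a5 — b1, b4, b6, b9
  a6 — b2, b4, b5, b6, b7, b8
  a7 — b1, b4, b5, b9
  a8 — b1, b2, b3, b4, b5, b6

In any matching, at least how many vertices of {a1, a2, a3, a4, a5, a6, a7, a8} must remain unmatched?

0

A valid assignment of size 8: a1–b3, a2–b5, a3–b2, a4–b8, a5–b6, a6–b7, a7–b4, a8–b1.
This saturates every left vertex, so 8 is the maximum.
That matches 8 of the 8, leaving 0 unmatched; no matching can do better.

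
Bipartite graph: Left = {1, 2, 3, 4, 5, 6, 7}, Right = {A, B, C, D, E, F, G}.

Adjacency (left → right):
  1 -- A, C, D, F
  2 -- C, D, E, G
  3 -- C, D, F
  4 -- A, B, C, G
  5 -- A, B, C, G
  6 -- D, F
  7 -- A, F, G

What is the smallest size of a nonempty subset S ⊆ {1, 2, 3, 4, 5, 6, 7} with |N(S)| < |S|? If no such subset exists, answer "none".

A matching saturating every left vertex exists, for instance 1→A, 2→E, 3→C, 4→B, 5→G, 6→D, 7→F.
By Hall's marriage theorem, this means |N(S)| ≥ |S| for every subset S, so no violating subset exists.

none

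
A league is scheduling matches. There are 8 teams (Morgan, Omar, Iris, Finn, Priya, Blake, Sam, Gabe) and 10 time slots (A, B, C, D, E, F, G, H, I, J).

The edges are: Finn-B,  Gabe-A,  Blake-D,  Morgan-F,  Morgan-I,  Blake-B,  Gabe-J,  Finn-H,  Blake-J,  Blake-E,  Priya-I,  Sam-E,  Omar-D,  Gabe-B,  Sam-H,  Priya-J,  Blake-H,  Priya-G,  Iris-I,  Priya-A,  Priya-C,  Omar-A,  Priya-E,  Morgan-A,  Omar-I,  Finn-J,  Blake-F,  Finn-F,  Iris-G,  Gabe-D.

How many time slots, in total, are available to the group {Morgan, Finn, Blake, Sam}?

8

The union of neighbours of {Morgan, Finn, Blake, Sam} is {A, B, D, E, F, H, I, J}, which has 8 elements.
Since |N(S)| = 8 ≥ |S| = 4, Hall's condition holds for this subset.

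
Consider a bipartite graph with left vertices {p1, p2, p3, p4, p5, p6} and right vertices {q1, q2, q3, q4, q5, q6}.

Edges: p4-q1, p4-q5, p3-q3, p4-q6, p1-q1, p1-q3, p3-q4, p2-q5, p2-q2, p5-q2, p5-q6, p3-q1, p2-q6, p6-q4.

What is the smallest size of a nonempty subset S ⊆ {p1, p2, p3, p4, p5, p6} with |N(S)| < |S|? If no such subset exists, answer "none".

A matching saturating every left vertex exists, for instance p1→q1, p2→q5, p3→q3, p4→q6, p5→q2, p6→q4.
By Hall's marriage theorem, this means |N(S)| ≥ |S| for every subset S, so no violating subset exists.

none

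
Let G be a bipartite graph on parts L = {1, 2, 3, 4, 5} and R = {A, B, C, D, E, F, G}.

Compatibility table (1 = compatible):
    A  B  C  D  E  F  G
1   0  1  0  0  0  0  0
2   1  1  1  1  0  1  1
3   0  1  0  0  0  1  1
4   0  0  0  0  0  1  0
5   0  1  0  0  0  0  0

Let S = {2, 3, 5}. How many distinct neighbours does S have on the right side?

The union of neighbours of {2, 3, 5} is {A, B, C, D, F, G}, which has 6 elements.
Since |N(S)| = 6 ≥ |S| = 3, Hall's condition holds for this subset.

6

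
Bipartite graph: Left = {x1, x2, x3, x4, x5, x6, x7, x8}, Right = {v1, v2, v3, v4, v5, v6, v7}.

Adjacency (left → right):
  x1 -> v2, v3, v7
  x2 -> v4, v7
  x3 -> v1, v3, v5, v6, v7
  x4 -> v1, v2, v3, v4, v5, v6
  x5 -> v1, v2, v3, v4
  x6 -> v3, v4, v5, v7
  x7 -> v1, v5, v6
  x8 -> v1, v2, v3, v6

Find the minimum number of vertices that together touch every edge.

A maximum matching has 7 edges (e.g. x1–v7, x2–v4, x3–v3, x4–v2, x5–v1, x6–v5, x7–v6).
By König's theorem the minimum vertex cover has the same size. One such cover is {v1, v2, v3, v4, v5, v6, v7}.

7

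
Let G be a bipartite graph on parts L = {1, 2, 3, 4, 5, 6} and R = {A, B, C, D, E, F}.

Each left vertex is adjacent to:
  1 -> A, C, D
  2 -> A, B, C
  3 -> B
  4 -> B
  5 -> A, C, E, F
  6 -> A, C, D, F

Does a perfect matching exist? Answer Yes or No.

The set {3, 4} has only 1 neighbour ({B}), so by Hall's theorem at most 5 of the 6 left vertices can be matched.
Hence no matching covers every left vertex.

No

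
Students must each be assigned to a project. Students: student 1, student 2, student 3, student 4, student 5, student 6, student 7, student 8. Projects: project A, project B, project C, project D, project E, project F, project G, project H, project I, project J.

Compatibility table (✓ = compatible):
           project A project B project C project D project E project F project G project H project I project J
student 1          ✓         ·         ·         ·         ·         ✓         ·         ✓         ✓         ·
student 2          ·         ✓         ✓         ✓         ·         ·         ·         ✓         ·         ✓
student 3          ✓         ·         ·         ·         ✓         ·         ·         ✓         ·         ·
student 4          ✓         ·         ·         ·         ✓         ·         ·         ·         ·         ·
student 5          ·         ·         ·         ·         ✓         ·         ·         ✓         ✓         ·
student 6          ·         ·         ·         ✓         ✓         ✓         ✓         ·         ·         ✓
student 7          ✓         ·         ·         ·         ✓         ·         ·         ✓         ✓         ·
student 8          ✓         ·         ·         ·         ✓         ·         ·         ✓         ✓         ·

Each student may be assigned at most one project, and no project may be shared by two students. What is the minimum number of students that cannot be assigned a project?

For example, pair student 1-project F, student 2-project J, student 3-project H, student 4-project A, student 5-project E, student 6-project G, student 7-project I.
The set {student 3, student 4, student 5, student 7, student 8} has only 4 neighbours ({project A, project E, project H, project I}), so by Hall's theorem at most 7 of the 8 students can be matched.
That matches 7 of the 8, leaving 1 unmatched; no matching can do better.

1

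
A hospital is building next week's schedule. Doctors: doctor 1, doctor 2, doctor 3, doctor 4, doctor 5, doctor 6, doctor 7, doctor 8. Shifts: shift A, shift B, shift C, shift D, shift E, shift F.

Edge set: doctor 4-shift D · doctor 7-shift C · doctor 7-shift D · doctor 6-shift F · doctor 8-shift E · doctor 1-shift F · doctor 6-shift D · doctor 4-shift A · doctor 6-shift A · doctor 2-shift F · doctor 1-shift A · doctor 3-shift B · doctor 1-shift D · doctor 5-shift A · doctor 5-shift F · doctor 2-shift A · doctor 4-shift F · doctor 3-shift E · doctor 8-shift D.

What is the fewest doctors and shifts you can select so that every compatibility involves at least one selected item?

The 6 edges doctor 1–shift D, doctor 2–shift A, doctor 3–shift B, doctor 4–shift F, doctor 7–shift C, doctor 8–shift E form a matching, so any vertex cover needs at least 6 vertices (one per matched edge).
Conversely {doctor 3, doctor 7, doctor 8, shift A, shift D, shift F} meets every edge and has exactly 6 vertices, so 6 is optimal.

6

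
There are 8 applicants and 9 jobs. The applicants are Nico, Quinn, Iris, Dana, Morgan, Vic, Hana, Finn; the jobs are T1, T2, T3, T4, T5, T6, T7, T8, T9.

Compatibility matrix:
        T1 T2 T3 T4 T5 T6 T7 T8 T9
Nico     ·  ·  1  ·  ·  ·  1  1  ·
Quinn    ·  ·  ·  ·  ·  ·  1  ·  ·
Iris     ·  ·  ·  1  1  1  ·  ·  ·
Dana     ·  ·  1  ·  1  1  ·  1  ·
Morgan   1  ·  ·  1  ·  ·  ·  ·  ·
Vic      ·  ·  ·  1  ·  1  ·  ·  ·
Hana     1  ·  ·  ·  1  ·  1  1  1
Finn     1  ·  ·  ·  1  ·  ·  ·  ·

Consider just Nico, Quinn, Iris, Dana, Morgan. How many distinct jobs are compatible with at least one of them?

The union of neighbours of {Nico, Quinn, Iris, Dana, Morgan} is {T1, T3, T4, T5, T6, T7, T8}, which has 7 elements.
Since |N(S)| = 7 ≥ |S| = 5, Hall's condition holds for this subset.

7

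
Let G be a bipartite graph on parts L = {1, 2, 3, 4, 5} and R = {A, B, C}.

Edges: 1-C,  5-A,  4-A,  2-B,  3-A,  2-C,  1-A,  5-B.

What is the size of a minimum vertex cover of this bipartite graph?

3

{A, B, C} is a vertex cover of size 3: every edge has an endpoint in this set.
No smaller cover exists because 1–C, 2–B, 3–A is a matching of size 3, and a cover must include an endpoint of each of these disjoint edges (König's theorem).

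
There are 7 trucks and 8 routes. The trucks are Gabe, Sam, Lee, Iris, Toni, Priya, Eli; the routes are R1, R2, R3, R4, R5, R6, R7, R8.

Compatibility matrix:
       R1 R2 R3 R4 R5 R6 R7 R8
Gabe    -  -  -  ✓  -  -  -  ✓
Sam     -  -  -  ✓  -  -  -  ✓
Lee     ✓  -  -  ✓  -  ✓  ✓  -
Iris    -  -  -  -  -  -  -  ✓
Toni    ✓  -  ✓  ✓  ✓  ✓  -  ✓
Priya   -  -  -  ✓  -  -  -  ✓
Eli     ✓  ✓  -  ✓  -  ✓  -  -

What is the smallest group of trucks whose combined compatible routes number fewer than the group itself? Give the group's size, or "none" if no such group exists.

Take S = {Gabe, Sam, Iris}. Its neighbourhood is {R4, R8}, so |N(S)| = 2 < |S| = 3.
Every subset of size less than 3 has at least as many neighbours as members, so 3 is the minimum.

3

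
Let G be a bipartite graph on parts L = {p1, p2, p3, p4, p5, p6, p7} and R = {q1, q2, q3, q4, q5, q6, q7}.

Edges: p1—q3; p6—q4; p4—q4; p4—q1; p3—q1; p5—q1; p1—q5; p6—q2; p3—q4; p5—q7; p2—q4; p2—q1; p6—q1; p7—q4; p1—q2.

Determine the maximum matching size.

5

A valid assignment of size 5: p1–q5, p2–q1, p3–q4, p5–q7, p6–q2.
The set {p2, p3, p4, p7} has only 2 neighbours ({q1, q4}), so by Hall's theorem at most 5 of the 7 left vertices can be matched.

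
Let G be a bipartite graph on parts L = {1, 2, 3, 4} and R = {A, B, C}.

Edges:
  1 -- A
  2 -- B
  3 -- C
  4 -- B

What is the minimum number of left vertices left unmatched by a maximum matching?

A valid assignment of size 3: 1→A, 2→B, 3→C.
The set {2, 4} has only 1 neighbour ({B}), so by Hall's theorem at most 3 of the 4 left vertices can be matched.
That matches 3 of the 4, leaving 1 unmatched; no matching can do better.

1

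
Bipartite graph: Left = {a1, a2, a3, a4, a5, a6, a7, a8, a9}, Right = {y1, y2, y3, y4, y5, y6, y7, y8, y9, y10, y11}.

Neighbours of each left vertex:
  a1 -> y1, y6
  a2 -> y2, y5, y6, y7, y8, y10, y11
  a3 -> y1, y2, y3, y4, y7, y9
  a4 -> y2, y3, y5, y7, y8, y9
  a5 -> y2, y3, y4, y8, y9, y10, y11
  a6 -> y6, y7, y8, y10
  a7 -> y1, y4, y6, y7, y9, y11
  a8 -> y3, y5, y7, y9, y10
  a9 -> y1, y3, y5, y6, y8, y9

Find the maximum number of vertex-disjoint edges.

For example, pair a1–y1, a2–y10, a3–y4, a4–y9, a5–y11, a6–y8, a7–y7, a8–y3, a9–y6.
This saturates every left vertex, so 9 is the maximum.

9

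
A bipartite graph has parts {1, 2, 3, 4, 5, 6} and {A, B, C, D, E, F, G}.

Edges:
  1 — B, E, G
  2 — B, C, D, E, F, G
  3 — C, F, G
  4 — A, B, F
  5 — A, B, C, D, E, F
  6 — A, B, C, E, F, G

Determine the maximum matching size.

6

A valid assignment of size 6: 1–B, 2–E, 3–C, 4–F, 5–A, 6–G.
All 6 left vertices are matched, so no larger matching exists.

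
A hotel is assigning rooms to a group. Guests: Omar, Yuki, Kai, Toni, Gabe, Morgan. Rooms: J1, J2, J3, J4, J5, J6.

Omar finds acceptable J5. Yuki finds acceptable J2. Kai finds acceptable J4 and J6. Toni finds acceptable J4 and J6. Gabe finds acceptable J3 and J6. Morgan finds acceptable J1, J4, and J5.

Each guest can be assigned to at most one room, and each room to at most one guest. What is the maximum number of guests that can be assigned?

A valid assignment of size 6: Omar-J5, Yuki-J2, Kai-J4, Toni-J6, Gabe-J3, Morgan-J1.
All 6 guests are matched, so no larger matching exists.

6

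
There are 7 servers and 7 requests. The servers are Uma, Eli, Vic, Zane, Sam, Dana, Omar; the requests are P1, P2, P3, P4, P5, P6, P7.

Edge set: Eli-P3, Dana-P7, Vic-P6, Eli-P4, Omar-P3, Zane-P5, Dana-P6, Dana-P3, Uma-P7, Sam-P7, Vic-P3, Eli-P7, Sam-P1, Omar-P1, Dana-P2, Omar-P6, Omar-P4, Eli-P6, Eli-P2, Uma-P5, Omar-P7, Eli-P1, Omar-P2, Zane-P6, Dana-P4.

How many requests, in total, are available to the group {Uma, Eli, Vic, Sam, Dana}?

7

The union of neighbours of {Uma, Eli, Vic, Sam, Dana} is {P1, P2, P3, P4, P5, P6, P7}, which has 7 elements.
Since |N(S)| = 7 ≥ |S| = 5, Hall's condition holds for this subset.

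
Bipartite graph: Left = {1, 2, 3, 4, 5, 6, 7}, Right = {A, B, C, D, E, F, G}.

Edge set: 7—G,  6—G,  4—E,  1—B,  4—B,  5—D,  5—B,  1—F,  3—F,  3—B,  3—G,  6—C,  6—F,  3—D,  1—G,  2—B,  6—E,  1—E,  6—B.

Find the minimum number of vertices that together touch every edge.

6

{6, B, D, E, F, G} is a vertex cover of size 6: every edge has an endpoint in this set.
No smaller cover exists because 1–G, 2–B, 3–F, 4–E, 5–D, 6–C is a matching of size 6, and a cover must include an endpoint of each of these disjoint edges (König's theorem).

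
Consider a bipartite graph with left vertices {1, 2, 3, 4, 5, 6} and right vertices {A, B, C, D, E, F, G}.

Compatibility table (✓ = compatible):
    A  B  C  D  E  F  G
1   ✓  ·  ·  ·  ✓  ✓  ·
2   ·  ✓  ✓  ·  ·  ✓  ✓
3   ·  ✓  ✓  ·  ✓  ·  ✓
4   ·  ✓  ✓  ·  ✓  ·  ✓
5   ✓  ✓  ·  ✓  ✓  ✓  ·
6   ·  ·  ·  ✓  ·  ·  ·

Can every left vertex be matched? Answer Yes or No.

A valid assignment of size 6: 1→F, 2→C, 3→E, 4→B, 5→A, 6→D.
Every left vertex is matched, so this matching saturates all of them.

Yes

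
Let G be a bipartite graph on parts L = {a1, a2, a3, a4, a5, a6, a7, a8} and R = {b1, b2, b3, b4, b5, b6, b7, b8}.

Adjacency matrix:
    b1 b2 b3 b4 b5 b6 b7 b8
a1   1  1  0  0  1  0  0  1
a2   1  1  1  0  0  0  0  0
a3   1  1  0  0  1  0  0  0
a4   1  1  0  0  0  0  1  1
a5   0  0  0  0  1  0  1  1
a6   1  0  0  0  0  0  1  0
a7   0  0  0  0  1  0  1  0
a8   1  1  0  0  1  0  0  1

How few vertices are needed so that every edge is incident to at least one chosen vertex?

{a2, b1, b2, b5, b7, b8} is a vertex cover of size 6: every edge has an endpoint in this set.
No smaller cover exists because a1–b2, a2–b3, a3–b1, a4–b8, a5–b5, a6–b7 is a matching of size 6, and a cover must include an endpoint of each of these disjoint edges (König's theorem).

6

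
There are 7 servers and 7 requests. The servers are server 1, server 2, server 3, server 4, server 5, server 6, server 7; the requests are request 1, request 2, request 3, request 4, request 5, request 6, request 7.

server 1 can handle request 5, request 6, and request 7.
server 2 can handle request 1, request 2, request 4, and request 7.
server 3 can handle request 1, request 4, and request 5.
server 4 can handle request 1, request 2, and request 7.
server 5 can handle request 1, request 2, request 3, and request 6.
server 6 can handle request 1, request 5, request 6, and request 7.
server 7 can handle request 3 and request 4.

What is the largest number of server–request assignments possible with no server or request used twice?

7

For example, pair server 1-request 5, server 2-request 7, server 3-request 1, server 4-request 2, server 5-request 3, server 6-request 6, server 7-request 4.
This saturates every server, so 7 is the maximum.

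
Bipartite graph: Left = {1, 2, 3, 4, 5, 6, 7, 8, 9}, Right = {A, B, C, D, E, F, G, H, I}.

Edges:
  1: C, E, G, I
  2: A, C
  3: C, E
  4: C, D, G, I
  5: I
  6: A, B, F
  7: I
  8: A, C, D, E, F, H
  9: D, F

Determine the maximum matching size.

One maximum matching: 1-G, 2-C, 3-E, 4-D, 5-I, 6-B, 8-A, 9-F.
The set {5, 7} has only 1 neighbour ({I}), so by Hall's theorem at most 8 of the 9 left vertices can be matched.

8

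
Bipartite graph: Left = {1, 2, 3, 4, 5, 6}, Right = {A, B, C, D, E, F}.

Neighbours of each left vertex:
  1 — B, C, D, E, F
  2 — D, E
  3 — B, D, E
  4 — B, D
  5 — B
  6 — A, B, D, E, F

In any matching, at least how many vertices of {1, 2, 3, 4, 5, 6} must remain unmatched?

1

A valid assignment of size 5: 1-F, 2-D, 3-E, 4-B, 6-A.
The set {2, 3, 4, 5} has only 3 neighbours ({B, D, E}), so by Hall's theorem at most 5 of the 6 left vertices can be matched.
That matches 5 of the 6, leaving 1 unmatched; no matching can do better.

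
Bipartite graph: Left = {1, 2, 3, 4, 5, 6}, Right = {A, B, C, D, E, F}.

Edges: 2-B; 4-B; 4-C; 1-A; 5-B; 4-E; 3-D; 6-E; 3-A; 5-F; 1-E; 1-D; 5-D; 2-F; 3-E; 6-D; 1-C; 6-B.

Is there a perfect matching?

Yes

One maximum matching: 1→A, 2→F, 3→E, 4→C, 5→D, 6→B.
All 6 left vertices are covered.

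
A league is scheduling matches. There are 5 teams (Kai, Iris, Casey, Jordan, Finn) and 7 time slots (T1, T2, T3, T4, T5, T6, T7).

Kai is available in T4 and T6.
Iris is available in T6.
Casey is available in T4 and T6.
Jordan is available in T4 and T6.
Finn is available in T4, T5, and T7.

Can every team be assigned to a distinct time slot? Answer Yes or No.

No

The set {Kai, Iris, Casey, Jordan} has only 2 neighbours ({T4, T6}), so by Hall's theorem at most 3 of the 5 teams can be matched.
Hence no matching covers every team.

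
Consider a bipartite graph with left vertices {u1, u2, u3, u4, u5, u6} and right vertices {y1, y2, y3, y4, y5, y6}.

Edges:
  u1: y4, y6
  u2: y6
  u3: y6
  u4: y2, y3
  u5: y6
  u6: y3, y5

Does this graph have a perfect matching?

The set {u2, u3, u5} has only 1 neighbour ({y6}), so by Hall's theorem at most 4 of the 6 left vertices can be matched.
Hence no matching covers every left vertex.

No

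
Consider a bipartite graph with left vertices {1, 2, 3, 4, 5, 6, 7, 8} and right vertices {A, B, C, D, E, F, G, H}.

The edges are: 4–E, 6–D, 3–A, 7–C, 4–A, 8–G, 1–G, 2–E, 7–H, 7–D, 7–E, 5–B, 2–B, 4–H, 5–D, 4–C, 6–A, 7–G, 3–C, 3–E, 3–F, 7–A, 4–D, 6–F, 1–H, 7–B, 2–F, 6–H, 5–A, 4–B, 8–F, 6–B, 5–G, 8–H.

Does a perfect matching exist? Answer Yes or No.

One maximum matching: 1→H, 2→B, 3→C, 4→E, 5→G, 6→A, 7→D, 8→F.
All 8 left vertices are covered.

Yes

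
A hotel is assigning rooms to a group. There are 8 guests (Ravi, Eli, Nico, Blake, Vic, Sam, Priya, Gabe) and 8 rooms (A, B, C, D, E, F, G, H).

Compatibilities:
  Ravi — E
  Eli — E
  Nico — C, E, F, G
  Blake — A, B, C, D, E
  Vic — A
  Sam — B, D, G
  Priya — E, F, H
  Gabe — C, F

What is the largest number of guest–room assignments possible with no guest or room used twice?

7

For example, pair Ravi→E, Nico→C, Blake→D, Vic→A, Sam→B, Priya→H, Gabe→F.
The set {Ravi, Eli} has only 1 neighbour ({E}), so by Hall's theorem at most 7 of the 8 guests can be matched.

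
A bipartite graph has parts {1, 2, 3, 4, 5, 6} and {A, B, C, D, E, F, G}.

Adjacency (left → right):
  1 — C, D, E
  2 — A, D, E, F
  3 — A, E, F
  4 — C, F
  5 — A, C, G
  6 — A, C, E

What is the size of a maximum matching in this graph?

A valid assignment of size 6: 1-C, 2-D, 3-A, 4-F, 5-G, 6-E.
This saturates every left vertex, so 6 is the maximum.

6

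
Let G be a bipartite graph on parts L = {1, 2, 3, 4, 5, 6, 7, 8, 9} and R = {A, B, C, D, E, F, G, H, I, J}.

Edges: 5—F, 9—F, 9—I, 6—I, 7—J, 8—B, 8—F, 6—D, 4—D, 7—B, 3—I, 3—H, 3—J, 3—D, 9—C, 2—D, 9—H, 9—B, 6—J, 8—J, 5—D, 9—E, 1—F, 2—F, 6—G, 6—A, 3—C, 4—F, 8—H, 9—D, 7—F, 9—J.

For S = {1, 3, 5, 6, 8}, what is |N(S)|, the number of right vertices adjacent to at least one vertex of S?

9

The union of neighbours of {1, 3, 5, 6, 8} is {A, B, C, D, F, G, H, I, J}, which has 9 elements.
Since |N(S)| = 9 ≥ |S| = 5, Hall's condition holds for this subset.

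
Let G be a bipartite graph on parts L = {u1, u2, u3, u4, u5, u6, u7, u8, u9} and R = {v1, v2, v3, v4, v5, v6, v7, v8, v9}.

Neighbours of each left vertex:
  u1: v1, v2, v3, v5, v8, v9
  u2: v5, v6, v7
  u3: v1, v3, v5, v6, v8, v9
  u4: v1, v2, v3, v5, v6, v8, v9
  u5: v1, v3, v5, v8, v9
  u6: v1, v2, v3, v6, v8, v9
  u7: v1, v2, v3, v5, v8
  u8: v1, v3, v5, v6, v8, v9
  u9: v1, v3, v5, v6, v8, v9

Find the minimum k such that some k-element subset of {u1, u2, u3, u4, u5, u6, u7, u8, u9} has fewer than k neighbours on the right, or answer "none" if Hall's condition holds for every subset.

Take S = {u1, u3, u4, u5, u6, u7, u8, u9}. Its neighbourhood is {v1, v2, v3, v5, v6, v8, v9}, so |N(S)| = 7 < |S| = 8.
Every subset of size less than 8 has at least as many neighbours as members, so 8 is the minimum.

8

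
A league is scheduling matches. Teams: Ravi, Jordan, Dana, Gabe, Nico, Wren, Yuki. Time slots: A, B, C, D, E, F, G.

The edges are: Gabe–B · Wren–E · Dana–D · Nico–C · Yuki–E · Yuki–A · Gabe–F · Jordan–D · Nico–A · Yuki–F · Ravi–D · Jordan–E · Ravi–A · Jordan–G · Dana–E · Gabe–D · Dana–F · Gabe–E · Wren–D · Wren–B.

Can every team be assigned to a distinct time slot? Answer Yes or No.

For example, pair Ravi→A, Jordan→G, Dana→F, Gabe→B, Nico→C, Wren→D, Yuki→E.
Every team is matched, so this is a perfect matching.

Yes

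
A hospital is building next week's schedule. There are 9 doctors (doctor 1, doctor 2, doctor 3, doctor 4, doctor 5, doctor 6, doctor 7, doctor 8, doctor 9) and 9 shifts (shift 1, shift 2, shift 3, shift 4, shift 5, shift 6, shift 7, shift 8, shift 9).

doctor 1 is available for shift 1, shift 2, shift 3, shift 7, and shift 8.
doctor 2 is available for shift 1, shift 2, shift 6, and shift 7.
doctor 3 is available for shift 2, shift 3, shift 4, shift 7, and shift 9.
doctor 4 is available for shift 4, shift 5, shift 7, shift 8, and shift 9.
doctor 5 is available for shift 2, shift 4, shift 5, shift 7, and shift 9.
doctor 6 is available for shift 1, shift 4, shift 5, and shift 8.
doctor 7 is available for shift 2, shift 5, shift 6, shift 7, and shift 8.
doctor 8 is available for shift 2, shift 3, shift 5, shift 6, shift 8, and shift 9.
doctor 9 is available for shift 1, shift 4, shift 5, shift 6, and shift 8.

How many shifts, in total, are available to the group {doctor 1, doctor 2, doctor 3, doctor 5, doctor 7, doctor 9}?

The union of neighbours of {doctor 1, doctor 2, doctor 3, doctor 5, doctor 7, doctor 9} is {shift 1, shift 2, shift 3, shift 4, shift 5, shift 6, shift 7, shift 8, shift 9}, which has 9 elements.
Since |N(S)| = 9 ≥ |S| = 6, Hall's condition holds for this subset.

9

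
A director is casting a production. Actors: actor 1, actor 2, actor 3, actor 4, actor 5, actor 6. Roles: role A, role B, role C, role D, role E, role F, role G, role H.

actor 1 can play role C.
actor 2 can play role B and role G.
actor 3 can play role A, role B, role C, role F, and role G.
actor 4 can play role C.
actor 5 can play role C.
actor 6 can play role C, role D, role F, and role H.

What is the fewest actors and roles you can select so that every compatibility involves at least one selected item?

4

{actor 2, actor 3, actor 6, role C} is a vertex cover of size 4: every edge has an endpoint in this set.
No smaller cover exists because actor 1–role C, actor 2–role B, actor 3–role G, actor 6–role D is a matching of size 4, and a cover must include an endpoint of each of these disjoint edges (König's theorem).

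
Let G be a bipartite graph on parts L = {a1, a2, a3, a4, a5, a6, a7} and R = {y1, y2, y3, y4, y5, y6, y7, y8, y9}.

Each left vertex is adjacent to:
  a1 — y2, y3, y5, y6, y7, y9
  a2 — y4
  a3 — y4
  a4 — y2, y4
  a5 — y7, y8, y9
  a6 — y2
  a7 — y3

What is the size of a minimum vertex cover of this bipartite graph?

5

{a1, a5, a7, y2, y4} is a vertex cover of size 5: every edge has an endpoint in this set.
No smaller cover exists because a1–y7, a2–y4, a4–y2, a5–y8, a7–y3 is a matching of size 5, and a cover must include an endpoint of each of these disjoint edges (König's theorem).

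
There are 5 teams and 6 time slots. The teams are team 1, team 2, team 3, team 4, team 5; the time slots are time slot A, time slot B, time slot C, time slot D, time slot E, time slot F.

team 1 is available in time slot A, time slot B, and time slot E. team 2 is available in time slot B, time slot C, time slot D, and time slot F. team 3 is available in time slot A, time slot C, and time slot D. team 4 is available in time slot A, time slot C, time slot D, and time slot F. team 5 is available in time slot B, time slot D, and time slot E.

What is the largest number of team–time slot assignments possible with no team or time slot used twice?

A valid assignment of size 5: team 1-time slot B, team 2-time slot F, team 3-time slot C, team 4-time slot A, team 5-time slot D.
All 5 teams are matched, so no larger matching exists.

5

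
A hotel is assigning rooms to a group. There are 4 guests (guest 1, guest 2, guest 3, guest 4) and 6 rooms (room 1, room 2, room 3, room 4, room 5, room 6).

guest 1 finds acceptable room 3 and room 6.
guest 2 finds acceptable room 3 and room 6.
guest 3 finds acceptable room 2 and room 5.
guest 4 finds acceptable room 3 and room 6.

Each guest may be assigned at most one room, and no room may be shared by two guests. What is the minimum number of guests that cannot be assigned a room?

A valid assignment of size 3: guest 1–room 6, guest 2–room 3, guest 3–room 5.
The set {guest 1, guest 2, guest 4} has only 2 neighbours ({room 3, room 6}), so by Hall's theorem at most 3 of the 4 guests can be matched.
That matches 3 of the 4, leaving 1 unmatched; no matching can do better.

1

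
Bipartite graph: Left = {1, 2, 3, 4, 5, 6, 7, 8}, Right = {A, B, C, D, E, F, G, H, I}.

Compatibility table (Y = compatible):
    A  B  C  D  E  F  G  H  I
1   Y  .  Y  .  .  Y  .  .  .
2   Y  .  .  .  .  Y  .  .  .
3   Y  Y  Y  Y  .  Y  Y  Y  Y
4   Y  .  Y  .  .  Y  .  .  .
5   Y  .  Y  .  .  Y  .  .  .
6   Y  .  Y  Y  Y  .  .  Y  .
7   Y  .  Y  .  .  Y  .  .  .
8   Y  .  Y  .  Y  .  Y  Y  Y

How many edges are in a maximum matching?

6

A valid assignment of size 6: 1–C, 2–A, 3–H, 4–F, 6–E, 8–G.
The set {1, 2, 4, 5, 7} has only 3 neighbours ({A, C, F}), so by Hall's theorem at most 6 of the 8 left vertices can be matched.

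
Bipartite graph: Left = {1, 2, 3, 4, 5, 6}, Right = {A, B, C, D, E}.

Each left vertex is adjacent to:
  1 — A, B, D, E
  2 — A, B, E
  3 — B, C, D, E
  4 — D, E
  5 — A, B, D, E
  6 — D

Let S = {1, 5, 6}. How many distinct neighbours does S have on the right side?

4

The union of neighbours of {1, 5, 6} is {A, B, D, E}, which has 4 elements.
Since |N(S)| = 4 ≥ |S| = 3, Hall's condition holds for this subset.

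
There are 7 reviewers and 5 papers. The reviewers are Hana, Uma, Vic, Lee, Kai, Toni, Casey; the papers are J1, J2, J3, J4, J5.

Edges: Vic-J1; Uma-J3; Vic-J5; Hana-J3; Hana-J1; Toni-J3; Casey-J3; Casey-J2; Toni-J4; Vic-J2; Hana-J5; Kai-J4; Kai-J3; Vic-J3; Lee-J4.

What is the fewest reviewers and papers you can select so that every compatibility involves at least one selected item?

5

The 5 edges Hana–J1, Uma–J3, Vic–J5, Lee–J4, Casey–J2 form a matching, so any vertex cover needs at least 5 vertices (one per matched edge).
Conversely {Hana, Vic, Casey, J3, J4} meets every edge and has exactly 5 vertices, so 5 is optimal.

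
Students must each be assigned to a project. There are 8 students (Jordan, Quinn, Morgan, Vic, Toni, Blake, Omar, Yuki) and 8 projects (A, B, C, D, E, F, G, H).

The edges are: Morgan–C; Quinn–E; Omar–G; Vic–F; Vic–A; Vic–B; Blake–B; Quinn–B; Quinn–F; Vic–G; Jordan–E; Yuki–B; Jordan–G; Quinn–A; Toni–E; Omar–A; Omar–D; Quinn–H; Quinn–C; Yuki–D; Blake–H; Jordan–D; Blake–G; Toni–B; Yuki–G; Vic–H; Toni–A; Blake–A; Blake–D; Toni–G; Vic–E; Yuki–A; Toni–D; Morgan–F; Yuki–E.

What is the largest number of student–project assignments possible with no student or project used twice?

8

For example, pair Jordan→E, Quinn→F, Morgan→C, Vic→B, Toni→A, Blake→H, Omar→D, Yuki→G.
All 8 students are matched, so no larger matching exists.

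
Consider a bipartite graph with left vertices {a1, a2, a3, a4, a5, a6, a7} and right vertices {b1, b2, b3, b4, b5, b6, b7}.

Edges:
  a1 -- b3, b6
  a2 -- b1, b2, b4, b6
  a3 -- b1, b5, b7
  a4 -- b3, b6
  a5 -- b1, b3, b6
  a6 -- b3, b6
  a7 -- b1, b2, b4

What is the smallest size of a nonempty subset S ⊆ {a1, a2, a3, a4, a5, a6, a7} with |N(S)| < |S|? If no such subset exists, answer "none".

3

Take S = {a1, a4, a6}. Its neighbourhood is {b3, b6}, so |N(S)| = 2 < |S| = 3.
Every subset of size less than 3 has at least as many neighbours as members, so 3 is the minimum.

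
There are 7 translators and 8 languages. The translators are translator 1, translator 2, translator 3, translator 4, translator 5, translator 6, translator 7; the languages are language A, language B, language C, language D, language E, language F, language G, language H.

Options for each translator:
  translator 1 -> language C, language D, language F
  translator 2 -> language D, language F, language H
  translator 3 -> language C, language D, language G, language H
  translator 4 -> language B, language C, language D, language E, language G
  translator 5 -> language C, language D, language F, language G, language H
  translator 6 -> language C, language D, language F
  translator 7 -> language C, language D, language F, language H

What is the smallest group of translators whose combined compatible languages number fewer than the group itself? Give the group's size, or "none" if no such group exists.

Take S = {translator 1, translator 2, translator 3, translator 5, translator 6, translator 7}. Its neighbourhood is {language C, language D, language F, language G, language H}, so |N(S)| = 5 < |S| = 6.
Every subset of size less than 6 has at least as many neighbours as members, so 6 is the minimum.

6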